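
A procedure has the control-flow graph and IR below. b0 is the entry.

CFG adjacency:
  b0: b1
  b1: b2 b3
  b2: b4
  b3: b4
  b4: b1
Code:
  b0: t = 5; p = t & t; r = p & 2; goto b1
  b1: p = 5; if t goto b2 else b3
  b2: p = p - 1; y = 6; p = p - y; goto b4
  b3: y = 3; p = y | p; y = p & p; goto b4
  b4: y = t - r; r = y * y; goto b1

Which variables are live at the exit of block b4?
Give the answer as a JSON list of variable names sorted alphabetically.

Answer: ["r", "t"]

Analysis:
def/use:
  b0: {p,r,t} / ∅
  b1: {p} / {t}
  b2: {p,y} / {p}
  b3: {p,y} / {p}
  b4: {r,y} / {r,t}

Live sets:
  b0 li=∅ lo={r,t}
  b1 li={r,t} lo={p,r,t}
  b2 li={p,r,t} lo={r,t}
  b3 li={p,r,t} lo={r,t}
  b4 li={r,t} lo={r,t}

live-out(b4) = ["r", "t"]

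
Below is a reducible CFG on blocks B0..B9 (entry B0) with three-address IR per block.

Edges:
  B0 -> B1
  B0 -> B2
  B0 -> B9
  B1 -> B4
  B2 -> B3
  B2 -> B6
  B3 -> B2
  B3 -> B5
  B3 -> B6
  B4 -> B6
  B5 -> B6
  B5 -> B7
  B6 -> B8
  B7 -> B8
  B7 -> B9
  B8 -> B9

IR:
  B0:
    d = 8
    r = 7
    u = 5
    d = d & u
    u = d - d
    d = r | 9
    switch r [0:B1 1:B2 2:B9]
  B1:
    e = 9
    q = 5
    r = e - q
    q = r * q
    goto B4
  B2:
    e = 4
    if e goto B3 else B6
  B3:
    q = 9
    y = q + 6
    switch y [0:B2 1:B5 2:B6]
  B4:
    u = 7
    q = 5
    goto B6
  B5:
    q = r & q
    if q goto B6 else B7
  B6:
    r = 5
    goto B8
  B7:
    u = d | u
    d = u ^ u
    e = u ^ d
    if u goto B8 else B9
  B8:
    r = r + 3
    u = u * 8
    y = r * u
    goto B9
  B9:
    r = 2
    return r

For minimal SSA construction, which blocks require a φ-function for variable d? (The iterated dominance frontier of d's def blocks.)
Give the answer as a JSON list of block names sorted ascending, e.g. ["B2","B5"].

Answer: ["B8", "B9"]

Derivation:
idom tree: B1←B0 B2←B0 B3←B2 B4←B1 B5←B3 B6←B0 B7←B5 B8←B0 B9←B0
Join-block Dom:
  B2: preds {B0,B3}: {B0} ∩ {B0,B2,B3} = {B0}; idom=B0
  B6: preds {B2,B3,B4,B5}: {B0,B2} ∩ {B0,B2,B3} ∩ {B0,B1,B4} ∩ {B0,B2,B3,B5} = {B0}; idom=B0
  B8: preds {B6,B7}: {B0,B6} ∩ {B0,B2,B3,B5,B7} = {B0}; idom=B0
  B9: preds {B0,B7,B8}: {B0} ∩ {B0,B2,B3,B5,B7} ∩ {B0,B8} = {B0}; idom=B0

DF derivation:
  B2←B0: walk · to B0
  B2←B3: walk B3→B2 to B0
  B6←B2: walk B2 to B0
  B6←B3: walk B3→B2 to B0
  B6←B4: walk B4→B1 to B0
  B6←B5: walk B5→B3→B2 to B0
  B8←B6: walk B6 to B0
  B8←B7: walk B7→B5→B3→B2 to B0
  B9←B0: walk · to B0
  B9←B7: walk B7→B5→B3→B2 to B0
  B9←B8: walk B8 to B0
  B0 → ∅
  B1 → {B6}
  B2 → {B2,B6,B8,B9}
  B3 → {B2,B6,B8,B9}
  B4 → {B6}
  B5 → {B6,B8,B9}
  B6 → {B8}
  B7 → {B8,B9}
  B8 → {B9}
  B9 → ∅

φ for d: defs {B0,B7}
  DF⁺ = {B8,B9}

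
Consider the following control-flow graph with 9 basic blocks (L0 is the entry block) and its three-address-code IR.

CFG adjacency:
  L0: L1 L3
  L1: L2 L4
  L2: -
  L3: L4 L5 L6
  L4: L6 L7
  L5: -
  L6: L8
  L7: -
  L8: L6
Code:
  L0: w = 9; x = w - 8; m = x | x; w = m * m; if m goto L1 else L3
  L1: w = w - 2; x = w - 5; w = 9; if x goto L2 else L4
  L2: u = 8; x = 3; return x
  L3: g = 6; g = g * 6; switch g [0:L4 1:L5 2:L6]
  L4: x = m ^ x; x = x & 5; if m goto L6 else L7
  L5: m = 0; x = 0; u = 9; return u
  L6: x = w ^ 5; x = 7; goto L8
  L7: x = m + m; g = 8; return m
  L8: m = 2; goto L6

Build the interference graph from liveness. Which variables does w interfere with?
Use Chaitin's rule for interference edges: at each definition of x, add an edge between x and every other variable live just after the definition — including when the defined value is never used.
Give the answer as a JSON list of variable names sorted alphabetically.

Answer: ["g", "m", "x"]

Derivation:
def/use:
  L0: def={m,w,x} ue=∅
  L1: def={w,x} ue={w}
  L2: def={u,x} ue=∅
  L3: def={g} ue=∅
  L4: def={x} ue={m,x}
  L5: def={m,u,x} ue=∅
  L6: def={x} ue={w}
  L7: def={g,x} ue={m}
  L8: def={m} ue=∅

Liveness:
  live L0: ∅→{m,w,x}
  live L1: {m,w}→{m,w,x}
  live L2: ∅→∅
  live L3: {m,w,x}→{m,w,x}
  live L4: {m,w,x}→{m,w}
  live L5: ∅→∅
  live L6: {w}→{w}
  live L7: {m}→∅
  live L8: {w}→{w}

Interference:
  g: {m,w,x}
  m: {g,w,x}
  u: ∅
  w: {g,m,x}
  x: {g,m,w}

N(w) = ["g", "m", "x"]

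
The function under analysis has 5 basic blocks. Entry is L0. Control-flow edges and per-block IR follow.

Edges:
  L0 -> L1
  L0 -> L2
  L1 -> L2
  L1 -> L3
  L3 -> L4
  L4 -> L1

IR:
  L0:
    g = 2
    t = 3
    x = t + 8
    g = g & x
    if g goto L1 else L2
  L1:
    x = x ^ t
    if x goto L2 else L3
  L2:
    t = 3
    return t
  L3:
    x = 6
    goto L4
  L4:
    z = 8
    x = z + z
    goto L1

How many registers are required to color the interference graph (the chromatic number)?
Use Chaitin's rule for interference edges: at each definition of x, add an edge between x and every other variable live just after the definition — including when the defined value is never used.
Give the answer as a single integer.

Answer: 3

Working:
Per-block:
  L0: def={g,t,x} ue=∅
  L1: def={x} ue={t,x}
  L2: def={t} ue=∅
  L3: def={x} ue=∅
  L4: def={x,z} ue=∅

Liveness:
  live L0: ∅→{t,x}
  live L1: {t,x}→{t}
  live L2: ∅→∅
  live L3: {t}→{t}
  live L4: {t}→{t,x}

Interference:
  g↔{t,x}
  t↔{g,x,z}
  x↔{g,t}
  z↔{t}

Colouring:
  lower bound: {g,t,x} mutually conflict ⇒ χ ≥ 3
  3-colouring: r0={t}  r1={g,z}  r2={x}
  χ = 3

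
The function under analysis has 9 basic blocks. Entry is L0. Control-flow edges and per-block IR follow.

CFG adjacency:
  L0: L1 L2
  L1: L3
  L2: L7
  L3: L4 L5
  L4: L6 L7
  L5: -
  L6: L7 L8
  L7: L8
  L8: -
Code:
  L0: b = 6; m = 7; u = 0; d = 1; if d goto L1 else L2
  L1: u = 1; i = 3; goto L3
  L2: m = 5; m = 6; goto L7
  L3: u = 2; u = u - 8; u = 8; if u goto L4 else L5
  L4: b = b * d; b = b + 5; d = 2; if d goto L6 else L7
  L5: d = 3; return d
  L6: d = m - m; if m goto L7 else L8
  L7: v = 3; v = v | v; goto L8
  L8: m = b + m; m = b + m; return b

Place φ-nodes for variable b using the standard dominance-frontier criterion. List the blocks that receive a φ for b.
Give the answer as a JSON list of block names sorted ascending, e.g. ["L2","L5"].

idom tree: L1←L0 L2←L0 L3←L1 L4←L3 L5←L3 L6←L4 L7←L0 L8←L0
Dom at joins:
  L7: preds {L2,L4,L6}: {L0,L2} ∩ {L0,L1,L3,L4} ∩ {L0,L1,L3,L4,L6} = {L0}; idom=L0
  L8: preds {L6,L7}: {L0,L1,L3,L4,L6} ∩ {L0,L7} = {L0}; idom=L0

DF derivation:
  L7←L2: walk L2 to L0
  L7←L4: walk L4→L3→L1 to L0
  L7←L6: walk L6→L4→L3→L1 to L0
  L8←L6: walk L6→L4→L3→L1 to L0
  L8←L7: walk L7 to L0
  L0: DF=∅
  L1: DF={L7,L8}
  L2: DF={L7}
  L3: DF={L7,L8}
  L4: DF={L7,L8}
  L5: DF=∅
  L6: DF={L7,L8}
  L7: DF={L8}
  L8: DF=∅

φ for b: defs {L0,L4}
  DF⁺ = {L7,L8}

Answer: ["L7", "L8"]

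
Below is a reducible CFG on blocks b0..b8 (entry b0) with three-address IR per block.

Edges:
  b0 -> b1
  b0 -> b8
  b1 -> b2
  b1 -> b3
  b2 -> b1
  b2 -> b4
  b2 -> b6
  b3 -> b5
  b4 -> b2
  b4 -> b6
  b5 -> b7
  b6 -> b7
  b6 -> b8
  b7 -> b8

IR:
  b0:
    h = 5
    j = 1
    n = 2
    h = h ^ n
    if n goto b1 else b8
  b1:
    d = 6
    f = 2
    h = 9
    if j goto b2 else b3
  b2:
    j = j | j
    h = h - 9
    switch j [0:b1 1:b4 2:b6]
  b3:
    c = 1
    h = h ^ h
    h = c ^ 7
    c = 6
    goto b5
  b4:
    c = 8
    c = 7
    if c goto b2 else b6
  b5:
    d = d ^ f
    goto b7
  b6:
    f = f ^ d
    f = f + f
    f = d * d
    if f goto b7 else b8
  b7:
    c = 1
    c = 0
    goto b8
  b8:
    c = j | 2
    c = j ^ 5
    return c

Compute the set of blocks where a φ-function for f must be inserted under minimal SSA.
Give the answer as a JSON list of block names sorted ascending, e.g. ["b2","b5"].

Answer: ["b1", "b7", "b8"]

Working:
idom tree: b1←b0 b2←b1 b3←b1 b4←b2 b5←b3 b6←b2 b7←b1 b8←b0
Dom at joins:
  b1: preds {b0,b2}: {b0} ∩ {b0,b1,b2} = {b0}; idom=b0
  b2: preds {b1,b4}: {b0,b1} ∩ {b0,b1,b2,b4} = {b0,b1}; idom=b1
  b6: preds {b2,b4}: {b0,b1,b2} ∩ {b0,b1,b2,b4} = {b0,b1,b2}; idom=b2
  b7: preds {b5,b6}: {b0,b1,b3,b5} ∩ {b0,b1,b2,b6} = {b0,b1}; idom=b1
  b8: preds {b0,b6,b7}: {b0} ∩ {b0,b1,b2,b6} ∩ {b0,b1,b7} = {b0}; idom=b0

Frontier:
  b1←b0: walk · to b0
  b1←b2: walk b2→b1 to b0
  b2←b1: walk · to b1
  b2←b4: walk b4→b2 to b1
  b6←b2: walk · to b2
  b6←b4: walk b4 to b2
  b7←b5: walk b5→b3 to b1
  b7←b6: walk b6→b2 to b1
  b8←b0: walk · to b0
  b8←b6: walk b6→b2→b1 to b0
  b8←b7: walk b7→b1 to b0
  DF(b0)=∅
  DF(b1)={b1,b8}
  DF(b2)={b1,b2,b7,b8}
  DF(b3)={b7}
  DF(b4)={b2,b6}
  DF(b5)={b7}
  DF(b6)={b7,b8}
  DF(b7)={b8}
  DF(b8)=∅

φ for f: defs {b1,b6}
  DF⁺ = {b1,b7,b8}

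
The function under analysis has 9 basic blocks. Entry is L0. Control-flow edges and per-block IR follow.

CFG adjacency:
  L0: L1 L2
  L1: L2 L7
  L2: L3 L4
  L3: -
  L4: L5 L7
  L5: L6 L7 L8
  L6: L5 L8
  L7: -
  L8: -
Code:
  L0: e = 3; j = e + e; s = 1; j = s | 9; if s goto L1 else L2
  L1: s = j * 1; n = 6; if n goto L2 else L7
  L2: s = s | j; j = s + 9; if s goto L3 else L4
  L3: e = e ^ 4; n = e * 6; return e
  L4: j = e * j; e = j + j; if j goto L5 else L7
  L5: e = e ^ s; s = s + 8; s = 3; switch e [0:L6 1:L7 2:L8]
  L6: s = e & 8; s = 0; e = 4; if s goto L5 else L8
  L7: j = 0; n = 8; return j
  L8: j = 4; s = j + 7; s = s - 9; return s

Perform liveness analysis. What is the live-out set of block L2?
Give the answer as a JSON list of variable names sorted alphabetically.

Per-block:
  L0: {e,j,s} / ∅
  L1: {n,s} / {j}
  L2: {j,s} / {j,s}
  L3: {e,n} / {e}
  L4: {e,j} / {e,j}
  L5: {e,s} / {e,s}
  L6: {e,s} / {e}
  L7: {j,n} / ∅
  L8: {j,s} / ∅

Liveness:
  L0: in=∅ out={e,j,s}
  L1: in={e,j} out={e,j,s}
  L2: in={e,j,s} out={e,j,s}
  L3: in={e} out=∅
  L4: in={e,j,s} out={e,s}
  L5: in={e,s} out={e}
  L6: in={e} out={e,s}
  L7: in=∅ out=∅
  L8: in=∅ out=∅

live-out(L2) = ["e", "j", "s"]

Answer: ["e", "j", "s"]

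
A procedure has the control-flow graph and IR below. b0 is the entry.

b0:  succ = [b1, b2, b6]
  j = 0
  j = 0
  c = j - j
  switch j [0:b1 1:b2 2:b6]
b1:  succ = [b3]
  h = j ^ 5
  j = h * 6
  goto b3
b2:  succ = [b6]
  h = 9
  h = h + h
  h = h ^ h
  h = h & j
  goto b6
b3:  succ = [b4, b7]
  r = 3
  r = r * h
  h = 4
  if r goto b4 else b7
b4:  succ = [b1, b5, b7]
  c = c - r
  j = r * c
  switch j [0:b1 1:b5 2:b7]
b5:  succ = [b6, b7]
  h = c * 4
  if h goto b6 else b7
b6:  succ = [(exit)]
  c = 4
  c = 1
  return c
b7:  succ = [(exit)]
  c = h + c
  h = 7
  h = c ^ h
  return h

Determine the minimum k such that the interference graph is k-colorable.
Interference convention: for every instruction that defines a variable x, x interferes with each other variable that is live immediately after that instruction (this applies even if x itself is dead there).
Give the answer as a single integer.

Answer: 3

Working:
Per-block:
  b0: {c,j} / ∅
  b1: {h,j} / {j}
  b2: {h} / {j}
  b3: {h,r} / {h}
  b4: {c,j} / {c,r}
  b5: {h} / {c}
  b6: {c} / ∅
  b7: {c,h} / {c,h}

Backward fixpoint:
  b0: in=∅ out={c,j}
  b1: in={c,j} out={c,h}
  b2: in={j} out=∅
  b3: in={c,h} out={c,h,r}
  b4: in={c,h,r} out={c,h,j}
  b5: in={c} out={c,h}
  b6: in=∅ out=∅
  b7: in={c,h} out=∅

Interfere edges:
  c: {h,j,r}
  h: {c,j,r}
  j: {c,h}
  r: {c,h}

Colouring:
  lower bound: {c,h,j} mutually conflict ⇒ χ ≥ 3
  assign c→R0 h→R1 j→R2 r→R2 — no edge inside a register ⇒ χ ≤ 3
  χ = 3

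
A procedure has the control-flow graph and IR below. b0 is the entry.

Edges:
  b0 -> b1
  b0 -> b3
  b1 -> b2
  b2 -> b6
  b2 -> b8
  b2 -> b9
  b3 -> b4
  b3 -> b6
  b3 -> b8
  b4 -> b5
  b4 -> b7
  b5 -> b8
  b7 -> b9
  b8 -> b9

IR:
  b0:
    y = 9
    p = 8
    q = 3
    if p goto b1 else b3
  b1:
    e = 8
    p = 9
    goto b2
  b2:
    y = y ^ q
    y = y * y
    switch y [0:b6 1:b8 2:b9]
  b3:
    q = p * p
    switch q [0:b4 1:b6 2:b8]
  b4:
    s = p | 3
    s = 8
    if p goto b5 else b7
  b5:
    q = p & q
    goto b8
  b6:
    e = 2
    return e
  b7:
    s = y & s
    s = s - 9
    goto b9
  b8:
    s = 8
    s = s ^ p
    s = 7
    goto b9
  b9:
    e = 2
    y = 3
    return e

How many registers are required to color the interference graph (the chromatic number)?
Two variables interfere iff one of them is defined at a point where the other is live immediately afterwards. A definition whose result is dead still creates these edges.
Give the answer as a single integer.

Block summaries:
  b0: def={p,q,y} ue=∅
  b1: def={e,p} ue=∅
  b2: def={y} ue={q,y}
  b3: def={q} ue={p}
  b4: def={s} ue={p}
  b5: def={q} ue={p,q}
  b6: def={e} ue=∅
  b7: def={s} ue={s,y}
  b8: def={s} ue={p}
  b9: def={e,y} ue=∅

Liveness:
  b0: in=∅ out={p,q,y}
  b1: in={q,y} out={p,q,y}
  b2: in={p,q,y} out={p}
  b3: in={p,y} out={p,q,y}
  b4: in={p,q,y} out={p,q,s,y}
  b5: in={p,q} out={p}
  b6: in=∅ out=∅
  b7: in={s,y} out=∅
  b8: in={p} out=∅
  b9: in=∅ out=∅

Interfere edges:
  e↔{q,y}
  p↔{q,s,y}
  q↔{e,p,s,y}
  s↔{p,q,y}
  y↔{e,p,q,s}

Registers:
  clique {p,q,s,y} ⇒ need ≥ 4
  assign e→r2 p→r2 q→r0 s→r3 y→r1 — no edge inside a register ⇒ χ ≤ 4
  χ = 4

Answer: 4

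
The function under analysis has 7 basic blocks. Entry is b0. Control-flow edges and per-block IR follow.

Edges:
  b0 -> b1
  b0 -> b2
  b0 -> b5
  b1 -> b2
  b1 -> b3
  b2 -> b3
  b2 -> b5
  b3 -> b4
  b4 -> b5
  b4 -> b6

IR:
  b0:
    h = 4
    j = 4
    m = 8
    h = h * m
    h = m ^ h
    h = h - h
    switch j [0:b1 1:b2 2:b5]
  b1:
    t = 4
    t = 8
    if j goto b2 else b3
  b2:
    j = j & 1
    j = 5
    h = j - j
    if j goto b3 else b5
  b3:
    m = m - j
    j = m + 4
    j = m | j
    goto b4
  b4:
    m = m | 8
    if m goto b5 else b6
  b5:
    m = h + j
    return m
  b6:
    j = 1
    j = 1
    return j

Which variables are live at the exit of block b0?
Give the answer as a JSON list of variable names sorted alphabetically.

def/use:
  b0: {h,j,m} / ∅
  b1: {t} / {j}
  b2: {h,j} / {j}
  b3: {j,m} / {j,m}
  b4: {m} / {m}
  b5: {m} / {h,j}
  b6: {j} / ∅

Live sets:
  b0 li=∅ lo={h,j,m}
  b1 li={h,j,m} lo={h,j,m}
  b2 li={j,m} lo={h,j,m}
  b3 li={h,j,m} lo={h,j,m}
  b4 li={h,j,m} lo={h,j}
  b5 li={h,j} lo=∅
  b6 li=∅ lo=∅

live-out(b0) = ["h", "j", "m"]

Answer: ["h", "j", "m"]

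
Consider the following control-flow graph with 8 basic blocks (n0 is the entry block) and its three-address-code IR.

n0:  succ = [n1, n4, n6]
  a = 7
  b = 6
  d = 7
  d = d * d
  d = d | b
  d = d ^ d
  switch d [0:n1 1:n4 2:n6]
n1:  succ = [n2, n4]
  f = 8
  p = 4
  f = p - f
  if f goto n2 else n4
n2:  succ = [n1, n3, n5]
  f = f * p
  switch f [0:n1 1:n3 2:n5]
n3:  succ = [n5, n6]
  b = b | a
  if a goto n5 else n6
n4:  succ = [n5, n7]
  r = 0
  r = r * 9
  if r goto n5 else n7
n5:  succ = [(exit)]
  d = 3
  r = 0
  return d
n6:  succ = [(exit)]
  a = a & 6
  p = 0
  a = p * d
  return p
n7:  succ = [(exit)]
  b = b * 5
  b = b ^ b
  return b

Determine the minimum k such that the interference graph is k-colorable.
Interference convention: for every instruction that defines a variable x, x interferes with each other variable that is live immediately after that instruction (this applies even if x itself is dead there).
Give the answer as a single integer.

Block summaries:
  n0: def={a,b,d} ue=∅
  n1: def={f,p} ue=∅
  n2: def={f} ue={f,p}
  n3: def={b} ue={a,b}
  n4: def={r} ue=∅
  n5: def={d,r} ue=∅
  n6: def={a,p} ue={a,d}
  n7: def={b} ue={b}

Liveness:
  live n0: ∅→{a,b,d}
  live n1: {a,b,d}→{a,b,d,f,p}
  live n2: {a,b,d,f,p}→{a,b,d}
  live n3: {a,b,d}→{a,d}
  live n4: {b}→{b}
  live n5: ∅→∅
  live n6: {a,d}→∅
  live n7: {b}→∅

Interfere edges:
  a↔{b,d,f,p}
  b↔{a,d,f,p,r}
  d↔{a,b,f,p,r}
  f↔{a,b,d,p}
  p↔{a,b,d,f}
  r↔{b,d}

Chromatic number:
  lower bound: {a,b,d,f,p} mutually conflict ⇒ χ ≥ 5
  5-colouring: R0={b}  R1={d}  R2={a,r}  R3={f}  R4={p}
  χ = 5

Answer: 5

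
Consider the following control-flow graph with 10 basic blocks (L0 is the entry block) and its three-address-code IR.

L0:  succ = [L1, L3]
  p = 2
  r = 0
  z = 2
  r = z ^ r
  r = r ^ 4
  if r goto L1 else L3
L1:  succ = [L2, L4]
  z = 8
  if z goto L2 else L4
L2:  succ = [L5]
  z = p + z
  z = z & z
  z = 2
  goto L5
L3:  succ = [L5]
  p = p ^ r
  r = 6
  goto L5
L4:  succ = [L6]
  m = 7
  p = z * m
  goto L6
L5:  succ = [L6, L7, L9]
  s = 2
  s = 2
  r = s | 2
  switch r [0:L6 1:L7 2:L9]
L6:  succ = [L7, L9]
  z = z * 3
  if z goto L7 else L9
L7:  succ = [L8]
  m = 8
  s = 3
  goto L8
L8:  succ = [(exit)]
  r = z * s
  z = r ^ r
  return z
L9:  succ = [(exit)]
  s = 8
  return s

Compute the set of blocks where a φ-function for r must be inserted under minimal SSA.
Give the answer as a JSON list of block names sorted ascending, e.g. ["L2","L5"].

idom tree: L1←L0 L2←L1 L3←L0 L4←L1 L5←L0 L6←L0 L7←L0 L8←L7 L9←L0
Dom∩ at merges:
  L5: preds {L2,L3}: {L0,L1,L2} ∩ {L0,L3} = {L0}; idom=L0
  L6: preds {L4,L5}: {L0,L1,L4} ∩ {L0,L5} = {L0}; idom=L0
  L7: preds {L5,L6}: {L0,L5} ∩ {L0,L6} = {L0}; idom=L0
  L9: preds {L5,L6}: {L0,L5} ∩ {L0,L6} = {L0}; idom=L0

Frontier:
  join L5 pred L2: L2→L1 stop@L0
  join L5 pred L3: L3 stop@L0
  join L6 pred L4: L4→L1 stop@L0
  join L6 pred L5: L5 stop@L0
  join L7 pred L5: L5 stop@L0
  join L7 pred L6: L6 stop@L0
  join L9 pred L5: L5 stop@L0
  join L9 pred L6: L6 stop@L0
  L0: DF=∅
  L1: DF={L5,L6}
  L2: DF={L5}
  L3: DF={L5}
  L4: DF={L6}
  L5: DF={L6,L7,L9}
  L6: DF={L7,L9}
  L7: DF=∅
  L8: DF=∅
  L9: DF=∅

φ for r: defs {L0,L3,L5,L8}
  DF⁺ = {L5,L6,L7,L9}

Answer: ["L5", "L6", "L7", "L9"]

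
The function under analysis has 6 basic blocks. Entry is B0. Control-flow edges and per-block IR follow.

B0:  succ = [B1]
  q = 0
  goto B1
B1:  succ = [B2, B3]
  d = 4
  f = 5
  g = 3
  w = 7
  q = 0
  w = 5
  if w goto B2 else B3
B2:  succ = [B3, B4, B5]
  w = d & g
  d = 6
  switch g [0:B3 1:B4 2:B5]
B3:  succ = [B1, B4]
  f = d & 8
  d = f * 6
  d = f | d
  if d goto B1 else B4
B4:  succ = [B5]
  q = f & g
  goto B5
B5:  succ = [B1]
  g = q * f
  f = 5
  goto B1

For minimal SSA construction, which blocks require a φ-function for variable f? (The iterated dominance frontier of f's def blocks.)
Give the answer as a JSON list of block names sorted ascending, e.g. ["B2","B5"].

Answer: ["B1", "B4", "B5"]

Working:
idom tree: B1←B0 B2←B1 B3←B1 B4←B1 B5←B1
Dom∩ at merges:
  B1: preds {B0,B3,B5}: {B0} ∩ {B0,B1,B3} ∩ {B0,B1,B5} = {B0}; idom=B0
  B3: preds {B1,B2}: {B0,B1} ∩ {B0,B1,B2} = {B0,B1}; idom=B1
  B4: preds {B2,B3}: {B0,B1,B2} ∩ {B0,B1,B3} = {B0,B1}; idom=B1
  B5: preds {B2,B4}: {B0,B1,B2} ∩ {B0,B1,B4} = {B0,B1}; idom=B1

DF derivation:
  B1←B0: walk · to B0
  B1←B3: walk B3→B1 to B0
  B1←B5: walk B5→B1 to B0
  B3←B1: walk · to B1
  B3←B2: walk B2 to B1
  B4←B2: walk B2 to B1
  B4←B3: walk B3 to B1
  B5←B2: walk B2 to B1
  B5←B4: walk B4 to B1
  B0: DF=∅
  B1: DF={B1}
  B2: DF={B3,B4,B5}
  B3: DF={B1,B4}
  B4: DF={B5}
  B5: DF={B1}

φ for f: defs {B1,B3,B5}
  DF⁺ = {B1,B4,B5}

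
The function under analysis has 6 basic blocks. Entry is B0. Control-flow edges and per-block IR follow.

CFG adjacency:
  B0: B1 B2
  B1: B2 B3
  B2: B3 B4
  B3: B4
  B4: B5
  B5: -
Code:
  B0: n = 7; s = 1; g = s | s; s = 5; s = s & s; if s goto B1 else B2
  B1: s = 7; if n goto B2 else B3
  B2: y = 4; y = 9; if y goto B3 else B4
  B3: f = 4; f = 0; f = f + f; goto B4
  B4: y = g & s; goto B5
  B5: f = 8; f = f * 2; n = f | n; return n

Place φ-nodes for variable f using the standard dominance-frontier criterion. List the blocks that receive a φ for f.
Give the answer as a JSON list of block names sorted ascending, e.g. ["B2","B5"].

idom tree: B1←B0 B2←B0 B3←B0 B4←B0 B5←B4
Dom at joins:
  B2: preds {B0,B1}: {B0} ∩ {B0,B1} = {B0}; idom=B0
  B3: preds {B1,B2}: {B0,B1} ∩ {B0,B2} = {B0}; idom=B0
  B4: preds {B2,B3}: {B0,B2} ∩ {B0,B3} = {B0}; idom=B0

DF walk-up:
  B2←B0: walk · to B0
  B2←B1: walk B1 to B0
  B3←B1: walk B1 to B0
  B3←B2: walk B2 to B0
  B4←B2: walk B2 to B0
  B4←B3: walk B3 to B0
  DF(B0)=∅
  DF(B1)={B2,B3}
  DF(B2)={B3,B4}
  DF(B3)={B4}
  DF(B4)=∅
  DF(B5)=∅

φ for f: defs {B3,B5}
  DF⁺ = {B4}

Answer: ["B4"]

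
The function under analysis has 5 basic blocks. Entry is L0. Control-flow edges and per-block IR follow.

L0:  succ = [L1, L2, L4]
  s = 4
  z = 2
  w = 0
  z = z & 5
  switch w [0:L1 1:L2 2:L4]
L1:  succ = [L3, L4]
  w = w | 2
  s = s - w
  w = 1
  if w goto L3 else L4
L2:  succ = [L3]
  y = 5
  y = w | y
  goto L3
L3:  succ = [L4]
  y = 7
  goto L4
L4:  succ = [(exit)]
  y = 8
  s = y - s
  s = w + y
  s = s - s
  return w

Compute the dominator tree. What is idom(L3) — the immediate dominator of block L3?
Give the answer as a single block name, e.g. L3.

idom tree: L1←L0 L2←L0 L3←L0 L4←L0
Dom at joins:
  L3: preds {L1,L2}: {L0,L1} ∩ {L0,L2} = {L0}; idom=L0
  L4: preds {L0,L1,L3}: {L0} ∩ {L0,L1} ∩ {L0,L3} = {L0}; idom=L0

idom(L3) = L0

Answer: L0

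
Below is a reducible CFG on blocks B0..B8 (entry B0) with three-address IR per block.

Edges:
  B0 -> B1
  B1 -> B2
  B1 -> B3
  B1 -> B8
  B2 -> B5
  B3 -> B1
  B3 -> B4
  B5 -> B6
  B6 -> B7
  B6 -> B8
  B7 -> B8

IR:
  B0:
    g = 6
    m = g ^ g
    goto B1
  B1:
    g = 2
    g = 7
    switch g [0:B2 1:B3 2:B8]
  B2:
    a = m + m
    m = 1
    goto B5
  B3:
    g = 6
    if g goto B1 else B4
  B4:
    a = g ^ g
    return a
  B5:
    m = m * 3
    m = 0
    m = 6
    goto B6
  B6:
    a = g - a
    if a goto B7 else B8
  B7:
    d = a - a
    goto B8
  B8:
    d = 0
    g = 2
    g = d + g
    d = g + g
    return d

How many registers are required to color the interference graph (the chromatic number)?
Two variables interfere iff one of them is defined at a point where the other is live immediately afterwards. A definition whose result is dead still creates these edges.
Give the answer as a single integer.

Answer: 3

Analysis:
def/use:
  B0: def={g,m} ue=∅
  B1: def={g} ue=∅
  B2: def={a,m} ue={m}
  B3: def={g} ue=∅
  B4: def={a} ue={g}
  B5: def={m} ue={m}
  B6: def={a} ue={a,g}
  B7: def={d} ue={a}
  B8: def={d,g} ue=∅

Backward fixpoint:
  B0 li=∅ lo={m}
  B1 li={m} lo={g,m}
  B2 li={g,m} lo={a,g,m}
  B3 li={m} lo={g,m}
  B4 li={g} lo=∅
  B5 li={a,g,m} lo={a,g}
  B6 li={a,g} lo={a}
  B7 li={a} lo=∅
  B8 li=∅ lo=∅

Interfere edges:
  a: {g,m}
  d: {g}
  g: {a,d,m}
  m: {a,g}

Colouring:
  lower bound: {a,g,m} mutually conflict ⇒ χ ≥ 3
  3-colouring: r0={g}  r1={a,d}  r2={m}
  χ = 3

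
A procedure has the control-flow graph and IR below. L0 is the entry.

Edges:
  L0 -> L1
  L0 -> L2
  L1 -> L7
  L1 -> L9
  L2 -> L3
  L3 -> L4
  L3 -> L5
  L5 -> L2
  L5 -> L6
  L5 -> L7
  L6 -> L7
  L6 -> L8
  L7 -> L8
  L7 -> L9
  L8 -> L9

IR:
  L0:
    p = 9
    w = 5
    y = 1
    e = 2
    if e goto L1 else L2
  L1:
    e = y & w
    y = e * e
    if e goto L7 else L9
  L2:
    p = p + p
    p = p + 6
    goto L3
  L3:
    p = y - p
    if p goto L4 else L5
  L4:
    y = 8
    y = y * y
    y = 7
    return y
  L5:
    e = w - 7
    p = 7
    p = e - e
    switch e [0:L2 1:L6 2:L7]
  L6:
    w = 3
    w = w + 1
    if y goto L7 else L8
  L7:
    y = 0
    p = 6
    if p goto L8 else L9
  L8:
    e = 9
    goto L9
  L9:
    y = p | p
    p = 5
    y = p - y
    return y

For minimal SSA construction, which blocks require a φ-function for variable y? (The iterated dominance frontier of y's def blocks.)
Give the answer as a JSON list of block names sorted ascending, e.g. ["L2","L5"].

Answer: ["L7", "L8", "L9"]

Analysis:
idom tree: L1←L0 L2←L0 L3←L2 L4←L3 L5←L3 L6←L5 L7←L0 L8←L0 L9←L0
Dom at joins:
  L2: preds {L0,L5}: {L0} ∩ {L0,L2,L3,L5} = {L0}; idom=L0
  L7: preds {L1,L5,L6}: {L0,L1} ∩ {L0,L2,L3,L5} ∩ {L0,L2,L3,L5,L6} = {L0}; idom=L0
  L8: preds {L6,L7}: {L0,L2,L3,L5,L6} ∩ {L0,L7} = {L0}; idom=L0
  L9: preds {L1,L7,L8}: {L0,L1} ∩ {L0,L7} ∩ {L0,L8} = {L0}; idom=L0

Frontier:
  join L2 pred L0: · stop@L0
  join L2 pred L5: L5→L3→L2 stop@L0
  join L7 pred L1: L1 stop@L0
  join L7 pred L5: L5→L3→L2 stop@L0
  join L7 pred L6: L6→L5→L3→L2 stop@L0
  join L8 pred L6: L6→L5→L3→L2 stop@L0
  join L8 pred L7: L7 stop@L0
  join L9 pred L1: L1 stop@L0
  join L9 pred L7: L7 stop@L0
  join L9 pred L8: L8 stop@L0
  DF(L0)=∅
  DF(L1)={L7,L9}
  DF(L2)={L2,L7,L8}
  DF(L3)={L2,L7,L8}
  DF(L4)=∅
  DF(L5)={L2,L7,L8}
  DF(L6)={L7,L8}
  DF(L7)={L8,L9}
  DF(L8)={L9}
  DF(L9)=∅

φ for y: defs {L0,L1,L4,L7,L9}
  DF⁺ = {L7,L8,L9}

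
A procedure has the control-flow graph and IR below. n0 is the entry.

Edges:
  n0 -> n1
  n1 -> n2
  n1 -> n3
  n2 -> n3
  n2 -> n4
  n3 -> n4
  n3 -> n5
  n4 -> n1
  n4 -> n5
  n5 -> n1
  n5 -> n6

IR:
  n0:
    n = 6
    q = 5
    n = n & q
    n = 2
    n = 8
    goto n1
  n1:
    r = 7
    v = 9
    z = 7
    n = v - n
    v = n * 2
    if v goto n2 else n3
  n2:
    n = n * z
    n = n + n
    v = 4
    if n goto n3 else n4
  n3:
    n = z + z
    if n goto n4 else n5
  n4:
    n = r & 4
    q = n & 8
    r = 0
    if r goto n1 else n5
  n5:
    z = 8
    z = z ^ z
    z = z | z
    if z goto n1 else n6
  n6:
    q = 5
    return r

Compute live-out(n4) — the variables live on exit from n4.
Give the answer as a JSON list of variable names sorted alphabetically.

Per-block:
  n0: {n,q} / ∅
  n1: {n,r,v,z} / {n}
  n2: {n,v} / {n,z}
  n3: {n} / {z}
  n4: {n,q,r} / {r}
  n5: {z} / ∅
  n6: {q} / {r}

Live sets:
  n0: in=∅ out={n}
  n1: in={n} out={n,r,z}
  n2: in={n,r,z} out={r,z}
  n3: in={r,z} out={n,r}
  n4: in={r} out={n,r}
  n5: in={n,r} out={n,r}
  n6: in={r} out=∅

live-out(n4) = ["n", "r"]

Answer: ["n", "r"]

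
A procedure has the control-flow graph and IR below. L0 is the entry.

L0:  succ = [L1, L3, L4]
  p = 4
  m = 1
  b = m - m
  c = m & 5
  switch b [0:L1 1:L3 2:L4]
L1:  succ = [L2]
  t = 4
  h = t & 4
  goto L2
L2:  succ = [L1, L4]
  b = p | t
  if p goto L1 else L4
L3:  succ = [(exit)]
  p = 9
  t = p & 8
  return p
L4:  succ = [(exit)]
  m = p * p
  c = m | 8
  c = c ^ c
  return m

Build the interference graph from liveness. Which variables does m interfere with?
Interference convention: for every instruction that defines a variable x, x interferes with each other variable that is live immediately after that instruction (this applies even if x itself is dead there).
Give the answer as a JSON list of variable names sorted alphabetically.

Answer: ["b", "c", "p"]

Working:
Block summaries:
  L0 def {b,c,m,p} use ∅
  L1 def {h,t} use ∅
  L2 def {b} use {p,t}
  L3 def {p,t} use ∅
  L4 def {c,m} use {p}

Live sets:
  live L0: ∅→{p}
  live L1: {p}→{p,t}
  live L2: {p,t}→{p}
  live L3: ∅→∅
  live L4: {p}→∅

Conflict graph:
  b: {c,m,p}
  c: {b,m,p}
  h: {p,t}
  m: {b,c,p}
  p: {b,c,h,m,t}
  t: {h,p}

N(m) = ["b", "c", "p"]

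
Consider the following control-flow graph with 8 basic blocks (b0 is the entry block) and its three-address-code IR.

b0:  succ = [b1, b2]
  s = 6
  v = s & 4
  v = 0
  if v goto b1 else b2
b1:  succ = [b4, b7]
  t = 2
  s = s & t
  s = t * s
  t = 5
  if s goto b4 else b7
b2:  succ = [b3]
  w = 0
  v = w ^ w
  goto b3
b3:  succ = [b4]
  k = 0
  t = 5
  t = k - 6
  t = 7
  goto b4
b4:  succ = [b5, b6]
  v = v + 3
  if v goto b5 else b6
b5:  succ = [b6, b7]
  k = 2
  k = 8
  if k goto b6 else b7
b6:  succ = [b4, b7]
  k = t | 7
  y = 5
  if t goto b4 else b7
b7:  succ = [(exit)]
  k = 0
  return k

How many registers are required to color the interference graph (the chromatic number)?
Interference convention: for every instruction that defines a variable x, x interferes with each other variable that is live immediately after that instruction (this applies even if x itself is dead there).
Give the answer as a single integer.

Answer: 3

Working:
Per-block:
  b0 def {s,v} use ∅
  b1 def {s,t} use {s}
  b2 def {v,w} use ∅
  b3 def {k,t} use ∅
  b4 def {v} use {v}
  b5 def {k} use ∅
  b6 def {k,y} use {t}
  b7 def {k} use ∅

Liveness:
  b0: in=∅ out={s,v}
  b1: in={s,v} out={t,v}
  b2: in=∅ out={v}
  b3: in={v} out={t,v}
  b4: in={t,v} out={t,v}
  b5: in={t,v} out={t,v}
  b6: in={t,v} out={t,v}
  b7: in=∅ out=∅

Conflict graph:
  k — {t,v}
  s — {t,v}
  t — {k,s,v,y}
  v — {k,s,t,y}
  w — ∅
  y — {t,v}

Colouring:
  clique {k,t,v} ⇒ need ≥ 3
  3-colouring: c0={t,w}  c1={v}  c2={k,s,y}
  χ = 3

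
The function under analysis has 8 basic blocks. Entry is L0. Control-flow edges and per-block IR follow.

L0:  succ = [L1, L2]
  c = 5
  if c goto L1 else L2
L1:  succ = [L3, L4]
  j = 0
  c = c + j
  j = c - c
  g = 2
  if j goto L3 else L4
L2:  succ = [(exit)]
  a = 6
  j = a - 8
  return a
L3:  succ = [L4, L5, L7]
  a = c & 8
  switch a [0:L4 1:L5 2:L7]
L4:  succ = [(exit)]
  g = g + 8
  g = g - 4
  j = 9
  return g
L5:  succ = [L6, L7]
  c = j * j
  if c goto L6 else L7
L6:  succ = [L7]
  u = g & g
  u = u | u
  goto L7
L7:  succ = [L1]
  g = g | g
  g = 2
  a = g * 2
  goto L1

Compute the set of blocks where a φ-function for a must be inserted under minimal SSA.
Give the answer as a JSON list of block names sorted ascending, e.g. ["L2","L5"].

idom tree: L1←L0 L2←L0 L3←L1 L4←L1 L5←L3 L6←L5 L7←L3
Dom at joins:
  L1: preds {L0,L7}: {L0} ∩ {L0,L1,L3,L7} = {L0}; idom=L0
  L4: preds {L1,L3}: {L0,L1} ∩ {L0,L1,L3} = {L0,L1}; idom=L1
  L7: preds {L3,L5,L6}: {L0,L1,L3} ∩ {L0,L1,L3,L5} ∩ {L0,L1,L3,L5,L6} = {L0,L1,L3}; idom=L3

Frontier:
  join L1 pred L0: · stop@L0
  join L1 pred L7: L7→L3→L1 stop@L0
  join L4 pred L1: · stop@L1
  join L4 pred L3: L3 stop@L1
  join L7 pred L3: · stop@L3
  join L7 pred L5: L5 stop@L3
  join L7 pred L6: L6→L5 stop@L3
  DF(L0)=∅
  DF(L1)={L1}
  DF(L2)=∅
  DF(L3)={L1,L4}
  DF(L4)=∅
  DF(L5)={L7}
  DF(L6)={L7}
  DF(L7)={L1}

φ for a: defs {L2,L3,L7}
  DF⁺ = {L1,L4}

Answer: ["L1", "L4"]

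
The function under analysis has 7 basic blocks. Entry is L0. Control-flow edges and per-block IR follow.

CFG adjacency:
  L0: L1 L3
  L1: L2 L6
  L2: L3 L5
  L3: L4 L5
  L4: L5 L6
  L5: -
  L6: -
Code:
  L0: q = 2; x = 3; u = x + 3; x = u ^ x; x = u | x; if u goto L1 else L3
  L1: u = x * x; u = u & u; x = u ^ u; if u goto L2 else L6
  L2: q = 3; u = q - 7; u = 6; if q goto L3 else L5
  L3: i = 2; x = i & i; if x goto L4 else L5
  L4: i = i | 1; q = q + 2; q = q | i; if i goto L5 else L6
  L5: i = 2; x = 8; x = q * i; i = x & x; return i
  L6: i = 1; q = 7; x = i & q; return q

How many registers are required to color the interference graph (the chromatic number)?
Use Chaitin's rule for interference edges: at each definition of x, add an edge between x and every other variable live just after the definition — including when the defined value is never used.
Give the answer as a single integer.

Per-block:
  L0 def {q,u,x} use ∅
  L1 def {u,x} use {x}
  L2 def {q,u} use ∅
  L3 def {i,x} use ∅
  L4 def {i,q} use {i,q}
  L5 def {i,x} use {q}
  L6 def {i,q,x} use ∅

Liveness:
  L0 li=∅ lo={q,x}
  L1 li={x} lo=∅
  L2 li=∅ lo={q}
  L3 li={q} lo={i,q}
  L4 li={i,q} lo={q}
  L5 li={q} lo=∅
  L6 li=∅ lo=∅

Conflict graph:
  i: {q,x}
  q: {i,u,x}
  u: {q,x}
  x: {i,q,u}

Chromatic number:
  {i,q,x} pairwise interfere (3-clique) ⇒ χ ≥ 3
  assign i→R2 q→R0 u→R2 x→R1 — no edge inside a register ⇒ χ ≤ 3
  χ = 3

Answer: 3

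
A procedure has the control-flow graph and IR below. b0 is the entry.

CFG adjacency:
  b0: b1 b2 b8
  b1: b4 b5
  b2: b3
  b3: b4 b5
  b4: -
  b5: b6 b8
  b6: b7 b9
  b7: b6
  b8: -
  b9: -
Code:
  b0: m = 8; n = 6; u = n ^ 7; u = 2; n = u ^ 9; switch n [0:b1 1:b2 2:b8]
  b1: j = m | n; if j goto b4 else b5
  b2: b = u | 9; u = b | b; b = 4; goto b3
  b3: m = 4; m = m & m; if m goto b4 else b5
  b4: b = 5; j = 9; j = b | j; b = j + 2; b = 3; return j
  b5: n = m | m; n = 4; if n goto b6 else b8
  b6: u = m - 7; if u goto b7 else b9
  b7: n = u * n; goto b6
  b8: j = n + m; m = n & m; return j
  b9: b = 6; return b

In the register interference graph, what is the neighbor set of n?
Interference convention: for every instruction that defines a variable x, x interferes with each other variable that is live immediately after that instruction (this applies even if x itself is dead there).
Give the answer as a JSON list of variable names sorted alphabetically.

Answer: ["j", "m", "u"]

Derivation:
def/use:
  b0 def {m,n,u} use ∅
  b1 def {j} use {m,n}
  b2 def {b,u} use {u}
  b3 def {m} use ∅
  b4 def {b,j} use ∅
  b5 def {n} use {m}
  b6 def {u} use {m}
  b7 def {n} use {n,u}
  b8 def {j,m} use {m,n}
  b9 def {b} use ∅

Backward fixpoint:
  live b0: ∅→{m,n,u}
  live b1: {m,n}→{m}
  live b2: {u}→∅
  live b3: ∅→{m}
  live b4: ∅→∅
  live b5: {m}→{m,n}
  live b6: {m,n}→{m,n,u}
  live b7: {m,n,u}→{m,n}
  live b8: {m,n}→∅
  live b9: ∅→∅

Conflict graph:
  b: {j}
  j: {b,m,n}
  m: {j,n,u}
  n: {j,m,u}
  u: {m,n}

N(n) = ["j", "m", "u"]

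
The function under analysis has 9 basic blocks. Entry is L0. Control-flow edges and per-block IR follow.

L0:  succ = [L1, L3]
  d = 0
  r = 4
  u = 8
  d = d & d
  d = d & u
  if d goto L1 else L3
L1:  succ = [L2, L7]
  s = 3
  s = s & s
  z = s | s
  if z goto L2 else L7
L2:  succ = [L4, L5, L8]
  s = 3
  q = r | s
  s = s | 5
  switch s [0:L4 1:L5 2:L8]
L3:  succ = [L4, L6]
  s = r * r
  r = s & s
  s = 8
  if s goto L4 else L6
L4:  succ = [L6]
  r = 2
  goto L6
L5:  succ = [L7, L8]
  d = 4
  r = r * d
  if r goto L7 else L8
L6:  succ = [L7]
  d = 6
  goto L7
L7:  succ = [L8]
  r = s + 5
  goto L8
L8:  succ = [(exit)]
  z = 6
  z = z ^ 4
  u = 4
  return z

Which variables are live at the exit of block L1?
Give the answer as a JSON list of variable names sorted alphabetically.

Answer: ["r", "s"]

Analysis:
Per-block:
  L0: {d,r,u} / ∅
  L1: {s,z} / ∅
  L2: {q,s} / {r}
  L3: {r,s} / {r}
  L4: {r} / ∅
  L5: {d,r} / {r}
  L6: {d} / ∅
  L7: {r} / {s}
  L8: {u,z} / ∅

Liveness:
  L0: in=∅ out={r}
  L1: in={r} out={r,s}
  L2: in={r} out={r,s}
  L3: in={r} out={s}
  L4: in={s} out={s}
  L5: in={r,s} out={s}
  L6: in={s} out={s}
  L7: in={s} out=∅
  L8: in=∅ out=∅

live-out(L1) = ["r", "s"]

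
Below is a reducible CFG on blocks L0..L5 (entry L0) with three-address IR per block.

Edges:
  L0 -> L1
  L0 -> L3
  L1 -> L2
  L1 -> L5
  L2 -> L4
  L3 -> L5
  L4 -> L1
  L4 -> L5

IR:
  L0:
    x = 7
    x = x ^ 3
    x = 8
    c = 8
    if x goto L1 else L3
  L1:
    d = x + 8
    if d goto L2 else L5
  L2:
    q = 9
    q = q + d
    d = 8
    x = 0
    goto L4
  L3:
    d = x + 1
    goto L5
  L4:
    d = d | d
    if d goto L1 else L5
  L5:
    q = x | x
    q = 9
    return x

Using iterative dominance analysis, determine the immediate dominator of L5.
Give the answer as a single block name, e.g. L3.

idom tree: L1←L0 L2←L1 L3←L0 L4←L2 L5←L0
Join-block Dom:
  L1: preds {L0,L4}: {L0} ∩ {L0,L1,L2,L4} = {L0}; idom=L0
  L5: preds {L1,L3,L4}: {L0,L1} ∩ {L0,L3} ∩ {L0,L1,L2,L4} = {L0}; idom=L0

idom(L5) = L0

Answer: L0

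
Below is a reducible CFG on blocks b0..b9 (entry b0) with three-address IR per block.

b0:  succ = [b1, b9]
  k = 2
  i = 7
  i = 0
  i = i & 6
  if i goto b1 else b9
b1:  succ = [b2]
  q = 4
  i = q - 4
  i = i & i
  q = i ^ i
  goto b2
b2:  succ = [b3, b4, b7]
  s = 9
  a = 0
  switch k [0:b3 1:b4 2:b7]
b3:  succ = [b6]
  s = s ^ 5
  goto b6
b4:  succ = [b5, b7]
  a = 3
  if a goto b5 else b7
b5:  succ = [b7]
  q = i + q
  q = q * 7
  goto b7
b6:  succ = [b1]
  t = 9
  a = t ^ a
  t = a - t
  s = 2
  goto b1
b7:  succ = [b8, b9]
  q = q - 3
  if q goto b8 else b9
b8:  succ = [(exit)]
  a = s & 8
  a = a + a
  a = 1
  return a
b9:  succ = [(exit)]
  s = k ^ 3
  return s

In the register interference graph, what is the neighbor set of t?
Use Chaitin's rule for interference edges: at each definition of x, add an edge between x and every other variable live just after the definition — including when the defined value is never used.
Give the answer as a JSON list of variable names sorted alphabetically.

def/use:
  b0: def={i,k} ue=∅
  b1: def={i,q} ue=∅
  b2: def={a,s} ue={k}
  b3: def={s} ue={s}
  b4: def={a} ue=∅
  b5: def={q} ue={i,q}
  b6: def={a,s,t} ue={a}
  b7: def={q} ue={q}
  b8: def={a} ue={s}
  b9: def={s} ue={k}

Backward fixpoint:
  b0 li=∅ lo={k}
  b1 li={k} lo={i,k,q}
  b2 li={i,k,q} lo={a,i,k,q,s}
  b3 li={a,k,s} lo={a,k}
  b4 li={i,k,q,s} lo={i,k,q,s}
  b5 li={i,k,q,s} lo={k,q,s}
  b6 li={a,k} lo={k}
  b7 li={k,q,s} lo={k,s}
  b8 li={s} lo=∅
  b9 li={k} lo=∅

Interference:
  a — {i,k,q,s,t}
  i — {a,k,q,s}
  k — {a,i,q,s,t}
  q — {a,i,k,s}
  s — {a,i,k,q}
  t — {a,k}

N(t) = ["a", "k"]

Answer: ["a", "k"]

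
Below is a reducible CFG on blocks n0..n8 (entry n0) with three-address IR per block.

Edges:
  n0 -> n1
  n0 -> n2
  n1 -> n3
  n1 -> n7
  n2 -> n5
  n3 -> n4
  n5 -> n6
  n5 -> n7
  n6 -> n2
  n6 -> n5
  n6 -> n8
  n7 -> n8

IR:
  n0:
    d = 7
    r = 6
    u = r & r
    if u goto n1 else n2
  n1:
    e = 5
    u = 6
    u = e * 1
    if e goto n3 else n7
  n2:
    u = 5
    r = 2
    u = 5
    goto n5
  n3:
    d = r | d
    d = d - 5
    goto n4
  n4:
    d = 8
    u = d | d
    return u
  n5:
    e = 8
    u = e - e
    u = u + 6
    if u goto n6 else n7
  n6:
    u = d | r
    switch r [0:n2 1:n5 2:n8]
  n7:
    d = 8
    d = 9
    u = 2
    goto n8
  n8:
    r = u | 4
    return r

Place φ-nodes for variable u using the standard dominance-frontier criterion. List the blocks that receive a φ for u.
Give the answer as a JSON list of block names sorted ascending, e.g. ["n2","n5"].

idom tree: n1←n0 n2←n0 n3←n1 n4←n3 n5←n2 n6←n5 n7←n0 n8←n0
Dom∩ at merges:
  n2: preds {n0,n6}: {n0} ∩ {n0,n2,n5,n6} = {n0}; idom=n0
  n5: preds {n2,n6}: {n0,n2} ∩ {n0,n2,n5,n6} = {n0,n2}; idom=n2
  n7: preds {n1,n5}: {n0,n1} ∩ {n0,n2,n5} = {n0}; idom=n0
  n8: preds {n6,n7}: {n0,n2,n5,n6} ∩ {n0,n7} = {n0}; idom=n0

DF walk-up:
  join n2 pred n0: · stop@n0
  join n2 pred n6: n6→n5→n2 stop@n0
  join n5 pred n2: · stop@n2
  join n5 pred n6: n6→n5 stop@n2
  join n7 pred n1: n1 stop@n0
  join n7 pred n5: n5→n2 stop@n0
  join n8 pred n6: n6→n5→n2 stop@n0
  join n8 pred n7: n7 stop@n0
  n0 → ∅
  n1 → {n7}
  n2 → {n2,n7,n8}
  n3 → ∅
  n4 → ∅
  n5 → {n2,n5,n7,n8}
  n6 → {n2,n5,n8}
  n7 → {n8}
  n8 → ∅

φ for u: defs {n0,n1,n2,n4,n5,n6,n7}
  DF⁺ = {n2,n5,n7,n8}

Answer: ["n2", "n5", "n7", "n8"]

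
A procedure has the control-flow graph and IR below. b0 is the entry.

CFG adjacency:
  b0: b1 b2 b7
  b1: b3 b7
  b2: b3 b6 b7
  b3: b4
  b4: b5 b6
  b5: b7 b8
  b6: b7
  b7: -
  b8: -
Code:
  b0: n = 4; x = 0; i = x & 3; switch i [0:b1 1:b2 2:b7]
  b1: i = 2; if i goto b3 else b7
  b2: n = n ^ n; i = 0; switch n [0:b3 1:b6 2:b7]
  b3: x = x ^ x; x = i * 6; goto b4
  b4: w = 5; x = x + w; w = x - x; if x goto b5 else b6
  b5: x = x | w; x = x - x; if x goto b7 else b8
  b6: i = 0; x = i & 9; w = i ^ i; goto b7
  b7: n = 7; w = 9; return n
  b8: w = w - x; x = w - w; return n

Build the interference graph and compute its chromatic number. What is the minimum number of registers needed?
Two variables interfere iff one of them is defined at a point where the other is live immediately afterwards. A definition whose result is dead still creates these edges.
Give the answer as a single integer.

Answer: 3

Analysis:
def/use:
  b0: def={i,n,x} ue=∅
  b1: def={i} ue=∅
  b2: def={i,n} ue={n}
  b3: def={x} ue={i,x}
  b4: def={w,x} ue={x}
  b5: def={x} ue={w,x}
  b6: def={i,w,x} ue=∅
  b7: def={n,w} ue=∅
  b8: def={w,x} ue={n,w,x}

Liveness:
  live b0: ∅→{n,x}
  live b1: {n,x}→{i,n,x}
  live b2: {n,x}→{i,n,x}
  live b3: {i,n,x}→{n,x}
  live b4: {n,x}→{n,w,x}
  live b5: {n,w,x}→{n,w,x}
  live b6: ∅→∅
  live b7: ∅→∅
  live b8: {n,w,x}→∅

Conflict graph:
  i: {n,x}
  n: {i,w,x}
  w: {n,x}
  x: {i,n,w}

Colouring:
  clique {i,n,x} ⇒ need ≥ 3
  3-colouring: R0={n}  R1={x}  R2={i,w}
  χ = 3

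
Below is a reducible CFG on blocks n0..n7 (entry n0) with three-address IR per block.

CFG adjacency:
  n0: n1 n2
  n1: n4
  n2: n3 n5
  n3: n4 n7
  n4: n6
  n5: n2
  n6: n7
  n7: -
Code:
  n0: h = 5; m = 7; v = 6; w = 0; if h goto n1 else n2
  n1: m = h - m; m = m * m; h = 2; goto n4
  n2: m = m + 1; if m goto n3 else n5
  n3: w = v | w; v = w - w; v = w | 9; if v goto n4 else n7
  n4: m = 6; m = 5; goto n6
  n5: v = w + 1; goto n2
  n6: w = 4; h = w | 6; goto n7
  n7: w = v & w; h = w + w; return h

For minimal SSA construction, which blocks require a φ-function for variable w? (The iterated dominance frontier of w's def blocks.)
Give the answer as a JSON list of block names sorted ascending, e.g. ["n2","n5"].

idom tree: n1←n0 n2←n0 n3←n2 n4←n0 n5←n2 n6←n4 n7←n0
Dom at joins:
  n2: preds {n0,n5}: {n0} ∩ {n0,n2,n5} = {n0}; idom=n0
  n4: preds {n1,n3}: {n0,n1} ∩ {n0,n2,n3} = {n0}; idom=n0
  n7: preds {n3,n6}: {n0,n2,n3} ∩ {n0,n4,n6} = {n0}; idom=n0

DF walk-up:
  n2←n0: walk · to n0
  n2←n5: walk n5→n2 to n0
  n4←n1: walk n1 to n0
  n4←n3: walk n3→n2 to n0
  n7←n3: walk n3→n2 to n0
  n7←n6: walk n6→n4 to n0
  DF(n0)=∅
  DF(n1)={n4}
  DF(n2)={n2,n4,n7}
  DF(n3)={n4,n7}
  DF(n4)={n7}
  DF(n5)={n2}
  DF(n6)={n7}
  DF(n7)=∅

φ for w: defs {n0,n3,n6,n7}
  DF⁺ = {n4,n7}

Answer: ["n4", "n7"]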